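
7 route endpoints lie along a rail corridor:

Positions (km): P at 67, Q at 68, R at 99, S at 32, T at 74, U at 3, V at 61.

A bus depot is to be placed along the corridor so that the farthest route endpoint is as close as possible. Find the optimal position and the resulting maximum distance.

The 1-center on a line is the midpoint of the two extreme points: leftmost at 3, rightmost at 99.
Optimal location = (3 + 99)/2 = 51; maximum distance = (99 − 3)/2 = 48.

location 51, max distance 48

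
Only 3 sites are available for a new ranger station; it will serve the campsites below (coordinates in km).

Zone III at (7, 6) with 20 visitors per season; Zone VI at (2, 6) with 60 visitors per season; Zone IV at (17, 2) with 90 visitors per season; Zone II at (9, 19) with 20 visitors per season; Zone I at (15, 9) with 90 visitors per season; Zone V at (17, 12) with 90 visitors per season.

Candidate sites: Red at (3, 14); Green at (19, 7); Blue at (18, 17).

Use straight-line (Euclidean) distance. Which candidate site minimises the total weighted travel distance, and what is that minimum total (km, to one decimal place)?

Green, total 2946.8 km

Total weighted distance at each candidate:
  Red (3, 14): total = 4921.1
  Green (19, 7): total = 2946.8
  Blue (18, 17): total = 4241.4
Minimum is at Green with total 2946.8 km.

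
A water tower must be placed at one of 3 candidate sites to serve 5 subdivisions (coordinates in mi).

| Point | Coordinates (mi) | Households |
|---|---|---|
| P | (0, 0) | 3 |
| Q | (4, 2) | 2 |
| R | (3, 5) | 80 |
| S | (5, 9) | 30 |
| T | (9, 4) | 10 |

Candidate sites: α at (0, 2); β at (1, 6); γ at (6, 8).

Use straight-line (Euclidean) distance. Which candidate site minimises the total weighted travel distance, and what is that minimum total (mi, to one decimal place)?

Total weighted distance at each candidate:
  α (0, 2): total = 703.7
  β (1, 6): total = 439.6
  γ (6, 8): total = 474.5
Minimum is at β with total 439.6 mi.

β, total 439.6 mi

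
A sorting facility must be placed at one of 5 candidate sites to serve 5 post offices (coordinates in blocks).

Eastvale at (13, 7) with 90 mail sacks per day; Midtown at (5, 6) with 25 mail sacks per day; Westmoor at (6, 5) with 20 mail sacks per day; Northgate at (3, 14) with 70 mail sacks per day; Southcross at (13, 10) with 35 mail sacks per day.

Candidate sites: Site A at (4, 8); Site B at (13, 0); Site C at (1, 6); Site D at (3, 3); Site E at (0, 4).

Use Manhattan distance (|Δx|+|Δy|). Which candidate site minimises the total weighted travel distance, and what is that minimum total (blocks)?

Total weighted distance at each candidate:
  Site A (4, 8): total = 1950
  Site B (13, 0): total = 3250
  Site C (1, 6): total = 2650
  Site D (3, 3): total = 2850
  Site E (0, 4): total = 3330
Minimum is at Site A with total 1950 blocks.

Site A, total 1950 blocks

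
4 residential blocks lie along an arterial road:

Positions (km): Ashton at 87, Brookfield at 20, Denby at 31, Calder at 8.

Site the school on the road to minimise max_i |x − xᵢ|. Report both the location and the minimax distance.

location 47.5, max distance 39.5

The 1-center on a line is the midpoint of the two extreme points: leftmost at 8, rightmost at 87.
Optimal location = (8 + 87)/2 = 47.5; maximum distance = (87 − 8)/2 = 39.5.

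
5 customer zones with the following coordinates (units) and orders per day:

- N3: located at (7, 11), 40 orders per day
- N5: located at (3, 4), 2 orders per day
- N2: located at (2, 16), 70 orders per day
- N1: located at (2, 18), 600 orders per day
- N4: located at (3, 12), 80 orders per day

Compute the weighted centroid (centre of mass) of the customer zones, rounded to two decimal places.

The minimiser of Σwᵢ‖p−pᵢ‖² is the weighted centroid p* = (Σwᵢpᵢ)/(Σwᵢ).
Σwᵢ = 792.
Σwᵢxᵢ = 40·7 + 2·3 + 70·2 + 600·2 + 80·3 = 1866.
Σwᵢyᵢ = 40·11 + 2·4 + 70·16 + 600·18 + 80·12 = 13328.
x* = 1866/792 = 2.36, y* = 13328/792 = 16.83.

(2.36, 16.83)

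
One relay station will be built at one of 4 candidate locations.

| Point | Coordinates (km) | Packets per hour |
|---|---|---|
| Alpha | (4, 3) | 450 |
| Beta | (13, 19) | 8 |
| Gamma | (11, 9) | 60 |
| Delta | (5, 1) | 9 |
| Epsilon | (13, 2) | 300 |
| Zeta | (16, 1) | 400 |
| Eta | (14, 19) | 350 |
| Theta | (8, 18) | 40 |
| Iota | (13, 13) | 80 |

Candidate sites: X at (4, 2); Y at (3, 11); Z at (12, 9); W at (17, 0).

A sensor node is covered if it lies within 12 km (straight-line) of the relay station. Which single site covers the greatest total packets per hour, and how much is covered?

Coverage radius r = 12 km; a point is covered iff (Δx)²+(Δy)² ≤ 12² = 144.
  X (4, 2): covers {Alpha, Gamma, Delta, Epsilon} → 819
  Y (3, 11): covers {Alpha, Gamma, Delta, Theta, Iota} → 639
  Z (12, 9): covers {Alpha, Beta, Gamma, Delta, Epsilon, Zeta, Eta, Theta, Iota} → 1697
  W (17, 0): covers {Gamma, Epsilon, Zeta} → 760
Maximum coverage at Z: 1697 packets per hour.

Z, covering 1697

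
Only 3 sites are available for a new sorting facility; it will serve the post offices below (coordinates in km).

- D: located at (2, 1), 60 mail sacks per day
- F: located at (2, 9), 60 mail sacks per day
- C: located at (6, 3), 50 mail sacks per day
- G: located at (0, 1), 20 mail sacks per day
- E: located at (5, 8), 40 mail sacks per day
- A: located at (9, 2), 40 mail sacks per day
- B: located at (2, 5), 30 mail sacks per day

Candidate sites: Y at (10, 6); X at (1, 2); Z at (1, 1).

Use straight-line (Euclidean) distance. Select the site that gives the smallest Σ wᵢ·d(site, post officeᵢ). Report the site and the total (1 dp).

Total weighted distance at each candidate:
  Y (10, 6): total = 2174.5
  X (1, 2): total = 1495.7
  Z (1, 1): total = 1601.7
Minimum is at X with total 1495.7 km.

X, total 1495.7 km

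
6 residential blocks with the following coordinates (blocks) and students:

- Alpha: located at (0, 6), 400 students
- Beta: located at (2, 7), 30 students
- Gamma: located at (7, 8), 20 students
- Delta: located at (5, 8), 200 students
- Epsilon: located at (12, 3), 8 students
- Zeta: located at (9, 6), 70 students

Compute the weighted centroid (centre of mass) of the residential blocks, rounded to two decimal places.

(2.65, 6.61)

The minimiser of Σwᵢ‖p−pᵢ‖² is the weighted centroid p* = (Σwᵢpᵢ)/(Σwᵢ).
Σwᵢ = 728.
Σwᵢxᵢ = 400·0 + 30·2 + 20·7 + 200·5 + 8·12 + 70·9 = 1926.
Σwᵢyᵢ = 400·6 + 30·7 + 20·8 + 200·8 + 8·3 + 70·6 = 4814.
x* = 1926/728 = 2.65, y* = 4814/728 = 6.61.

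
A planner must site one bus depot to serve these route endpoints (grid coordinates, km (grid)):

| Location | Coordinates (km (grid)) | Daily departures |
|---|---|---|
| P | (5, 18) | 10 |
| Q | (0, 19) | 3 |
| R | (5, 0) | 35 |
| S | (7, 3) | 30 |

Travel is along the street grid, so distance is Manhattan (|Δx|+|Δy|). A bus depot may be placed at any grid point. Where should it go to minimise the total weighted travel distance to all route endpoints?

Manhattan distance separates: Σwᵢ(|x−xᵢ|+|y−yᵢ|) = Σwᵢ|x−xᵢ| + Σwᵢ|y−yᵢ|, so x and y are optimised independently as 1-D weighted medians.
Total weight W = 78; half = 39.
x-coordinate, sorted with cumulative weight:
  x=0 (Q, w=3) cum 3
  x=5 (P, w=10) cum 13
  x=5 (R, w=35) cum 48  ← median
  x=7 (S, w=30) cum 78
⇒ x* = 5
y-coordinate, sorted with cumulative weight:
  y=0 (R, w=35) cum 35
  y=3 (S, w=30) cum 65  ← median
  y=18 (P, w=10) cum 75
  y=19 (Q, w=3) cum 78
⇒ y* = 3

(5, 3)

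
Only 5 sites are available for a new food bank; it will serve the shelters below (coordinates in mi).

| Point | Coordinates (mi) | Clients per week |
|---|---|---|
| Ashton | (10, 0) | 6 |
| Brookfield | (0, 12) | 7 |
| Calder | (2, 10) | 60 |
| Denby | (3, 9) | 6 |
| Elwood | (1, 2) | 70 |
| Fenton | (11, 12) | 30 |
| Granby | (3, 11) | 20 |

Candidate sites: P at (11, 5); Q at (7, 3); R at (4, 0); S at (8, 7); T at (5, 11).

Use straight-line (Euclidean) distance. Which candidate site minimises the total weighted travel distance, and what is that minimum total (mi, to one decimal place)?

Total weighted distance at each candidate:
  P (11, 5): total = 1934.1
  Q (7, 3): total = 1564.8
  R (4, 0): total = 1680.8
  S (8, 7): total = 1449.7
  T (5, 11): total = 1226.8
Minimum is at T with total 1226.8 mi.

T, total 1226.8 mi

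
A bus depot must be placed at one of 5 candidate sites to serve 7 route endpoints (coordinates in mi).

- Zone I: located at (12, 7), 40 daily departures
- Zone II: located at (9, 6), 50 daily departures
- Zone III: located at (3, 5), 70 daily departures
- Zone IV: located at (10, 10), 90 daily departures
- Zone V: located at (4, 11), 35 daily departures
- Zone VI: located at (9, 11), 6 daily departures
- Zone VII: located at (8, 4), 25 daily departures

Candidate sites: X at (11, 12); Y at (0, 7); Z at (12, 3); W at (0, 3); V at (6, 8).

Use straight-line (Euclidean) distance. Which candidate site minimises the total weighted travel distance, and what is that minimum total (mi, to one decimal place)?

Total weighted distance at each candidate:
  X (11, 12): total = 1940.0
  Y (0, 7): total = 2595.5
  Z (12, 3): total = 2223.0
  W (0, 3): total = 2918.1
  V (6, 8): total = 1386.5
Minimum is at V with total 1386.5 mi.

V, total 1386.5 mi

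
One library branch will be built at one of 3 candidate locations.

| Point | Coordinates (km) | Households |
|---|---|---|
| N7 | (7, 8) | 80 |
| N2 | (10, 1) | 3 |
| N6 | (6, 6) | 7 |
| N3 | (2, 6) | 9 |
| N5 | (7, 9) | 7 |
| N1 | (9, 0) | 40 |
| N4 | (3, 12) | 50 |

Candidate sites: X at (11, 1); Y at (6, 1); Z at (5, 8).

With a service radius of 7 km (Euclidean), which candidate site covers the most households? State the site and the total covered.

Coverage radius r = 7 km; a point is covered iff (Δx)²+(Δy)² ≤ 7² = 49.
  X (11, 1): covers {N2, N1} → 43
  Y (6, 1): covers {N2, N6, N3, N1} → 59
  Z (5, 8): covers {N7, N6, N3, N5, N4} → 153
Maximum coverage at Z: 153 households.

Z, covering 153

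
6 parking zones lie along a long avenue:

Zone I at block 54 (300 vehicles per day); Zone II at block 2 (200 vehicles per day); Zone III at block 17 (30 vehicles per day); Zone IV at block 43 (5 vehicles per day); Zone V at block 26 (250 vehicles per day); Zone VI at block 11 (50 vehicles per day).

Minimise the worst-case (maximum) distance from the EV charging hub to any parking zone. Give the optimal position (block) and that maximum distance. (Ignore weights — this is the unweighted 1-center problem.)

location 28, max distance 26

The 1-center on a line is the midpoint of the two extreme points: leftmost at 2, rightmost at 54.
Optimal location = (2 + 54)/2 = 28; maximum distance = (54 − 2)/2 = 26.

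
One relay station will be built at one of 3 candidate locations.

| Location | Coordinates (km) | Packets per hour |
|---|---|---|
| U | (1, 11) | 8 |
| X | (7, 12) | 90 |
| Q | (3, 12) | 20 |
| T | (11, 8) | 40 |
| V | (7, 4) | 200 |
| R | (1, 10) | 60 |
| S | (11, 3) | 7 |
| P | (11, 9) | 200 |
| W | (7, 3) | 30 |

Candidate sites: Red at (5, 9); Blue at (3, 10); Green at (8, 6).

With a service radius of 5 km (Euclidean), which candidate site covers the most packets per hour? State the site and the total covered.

Green, covering 477

Coverage radius r = 5 km; a point is covered iff (Δx)²+(Δy)² ≤ 5² = 25.
  Red (5, 9): covers {U, X, Q, R} → 178
  Blue (3, 10): covers {U, X, Q, R} → 178
  Green (8, 6): covers {T, V, S, P, W} → 477
Maximum coverage at Green: 477 packets per hour.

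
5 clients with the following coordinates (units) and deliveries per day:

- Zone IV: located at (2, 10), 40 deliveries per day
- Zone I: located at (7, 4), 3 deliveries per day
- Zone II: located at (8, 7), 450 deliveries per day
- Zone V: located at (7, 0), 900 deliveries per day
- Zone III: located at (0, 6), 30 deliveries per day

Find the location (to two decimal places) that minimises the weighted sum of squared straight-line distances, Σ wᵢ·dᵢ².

The minimiser of Σwᵢ‖p−pᵢ‖² is the weighted centroid p* = (Σwᵢpᵢ)/(Σwᵢ).
Σwᵢ = 1423.
Σwᵢxᵢ = 40·2 + 3·7 + 450·8 + 900·7 + 30·0 = 10001.
Σwᵢyᵢ = 40·10 + 3·4 + 450·7 + 900·0 + 30·6 = 3742.
x* = 10001/1423 = 7.03, y* = 3742/1423 = 2.63.

(7.03, 2.63)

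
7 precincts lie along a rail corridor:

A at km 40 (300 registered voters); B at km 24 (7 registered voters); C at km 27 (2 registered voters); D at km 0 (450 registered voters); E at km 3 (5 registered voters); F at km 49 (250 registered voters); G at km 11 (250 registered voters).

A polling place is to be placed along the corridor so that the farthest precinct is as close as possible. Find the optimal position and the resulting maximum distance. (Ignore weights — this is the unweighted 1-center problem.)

location 24.5, max distance 24.5

The 1-center on a line is the midpoint of the two extreme points: leftmost at 0, rightmost at 49.
Optimal location = (0 + 49)/2 = 24.5; maximum distance = (49 − 0)/2 = 24.5.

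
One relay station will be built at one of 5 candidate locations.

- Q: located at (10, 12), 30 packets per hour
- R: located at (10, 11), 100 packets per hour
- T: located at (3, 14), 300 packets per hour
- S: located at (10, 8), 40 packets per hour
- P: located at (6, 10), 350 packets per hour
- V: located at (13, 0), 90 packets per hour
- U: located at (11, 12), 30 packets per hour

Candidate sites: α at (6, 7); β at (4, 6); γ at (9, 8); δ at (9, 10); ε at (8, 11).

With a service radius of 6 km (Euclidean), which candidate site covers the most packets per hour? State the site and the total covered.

Coverage radius r = 6 km; a point is covered iff (Δx)²+(Δy)² ≤ 6² = 36.
  α (6, 7): covers {R, S, P} → 490
  β (4, 6): covers {P} → 350
  γ (9, 8): covers {Q, R, S, P, U} → 550
  δ (9, 10): covers {Q, R, S, P, U} → 550
  ε (8, 11): covers {Q, R, T, S, P, U} → 850
Maximum coverage at ε: 850 packets per hour.

ε, covering 850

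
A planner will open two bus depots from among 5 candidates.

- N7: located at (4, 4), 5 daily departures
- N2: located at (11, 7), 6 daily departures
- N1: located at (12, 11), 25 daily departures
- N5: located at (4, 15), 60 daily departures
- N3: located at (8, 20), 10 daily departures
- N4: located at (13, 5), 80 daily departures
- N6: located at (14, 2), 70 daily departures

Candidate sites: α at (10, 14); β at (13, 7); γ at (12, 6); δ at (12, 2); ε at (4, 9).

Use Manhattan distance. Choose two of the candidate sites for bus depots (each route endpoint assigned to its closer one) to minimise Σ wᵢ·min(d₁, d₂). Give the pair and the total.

{α, δ}, total 1171

Evaluate every pair (each demand assigned to the nearer of the two):
  {α, δ}: total = 1171
  {β, ε}: total = 1252
  {γ, ε}: total = 1252
  {δ, ε}: total = 1256
  {α, γ}: total = 1267
  {α, β}: total = 1277
  {β, δ}: total = 1687
  {γ, δ}: total = 1687
  {β, γ}: total = 1967
  {α, ε}: total = 2718
Best pair: {α, δ} with total 1171.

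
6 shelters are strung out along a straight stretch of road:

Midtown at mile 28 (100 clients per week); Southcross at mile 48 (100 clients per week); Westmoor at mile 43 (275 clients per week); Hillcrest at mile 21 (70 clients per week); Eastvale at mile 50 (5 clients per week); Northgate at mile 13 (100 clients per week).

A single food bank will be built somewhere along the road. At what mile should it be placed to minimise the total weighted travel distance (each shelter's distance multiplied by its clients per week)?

x = 43

For a sum of weighted absolute distances on a line, the optimum is the weighted median (not the mean). Total weight W = 650; half-weight = 325.
Sort by position and accumulate weight:
  mile 13 (Northgate, w=100) → cum 100
  mile 21 (Hillcrest, w=70) → cum 170
  mile 28 (Midtown, w=100) → cum 270
  mile 43 (Westmoor, w=275) → cum 545  ≥ 325 → median here
  mile 48 (Southcross, w=100) → cum 645
  mile 50 (Eastvale, w=5) → cum 650
Optimal location: mile 43.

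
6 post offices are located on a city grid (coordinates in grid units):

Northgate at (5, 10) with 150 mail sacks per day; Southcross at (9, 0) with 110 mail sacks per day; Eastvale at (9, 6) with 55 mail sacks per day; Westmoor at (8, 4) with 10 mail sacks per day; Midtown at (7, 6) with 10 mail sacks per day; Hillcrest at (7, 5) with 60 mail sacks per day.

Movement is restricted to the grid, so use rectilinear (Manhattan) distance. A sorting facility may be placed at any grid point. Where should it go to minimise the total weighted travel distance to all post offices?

Manhattan distance separates: Σwᵢ(|x−xᵢ|+|y−yᵢ|) = Σwᵢ|x−xᵢ| + Σwᵢ|y−yᵢ|, so x and y are optimised independently as 1-D weighted medians.
Total weight W = 395; half = 197.5.
x-coordinate, sorted with cumulative weight:
  x=5 (Northgate, w=150) cum 150
  x=7 (Midtown, w=10) cum 160
  x=7 (Hillcrest, w=60) cum 220  ← median
  x=8 (Westmoor, w=10) cum 230
  x=9 (Southcross, w=110) cum 340
  x=9 (Eastvale, w=55) cum 395
⇒ x* = 7
y-coordinate, sorted with cumulative weight:
  y=0 (Southcross, w=110) cum 110
  y=4 (Westmoor, w=10) cum 120
  y=5 (Hillcrest, w=60) cum 180
  y=6 (Eastvale, w=55) cum 235  ← median
  y=6 (Midtown, w=10) cum 245
  y=10 (Northgate, w=150) cum 395
⇒ y* = 6

(7, 6)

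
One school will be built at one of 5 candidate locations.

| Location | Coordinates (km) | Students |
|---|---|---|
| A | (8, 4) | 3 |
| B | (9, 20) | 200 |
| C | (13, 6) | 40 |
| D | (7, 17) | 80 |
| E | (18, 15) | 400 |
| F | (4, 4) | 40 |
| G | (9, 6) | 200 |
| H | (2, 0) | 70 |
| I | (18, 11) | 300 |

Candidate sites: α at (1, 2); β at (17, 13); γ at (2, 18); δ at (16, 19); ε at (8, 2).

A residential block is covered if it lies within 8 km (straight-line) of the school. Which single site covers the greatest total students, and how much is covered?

β, covering 700

Coverage radius r = 8 km; a point is covered iff (Δx)²+(Δy)² ≤ 8² = 64.
  α (1, 2): covers {A, F, H} → 113
  β (17, 13): covers {E, I} → 700
  γ (2, 18): covers {B, D} → 280
  δ (16, 19): covers {B, E} → 600
  ε (8, 2): covers {A, C, F, G, H} → 353
Maximum coverage at β: 700 students.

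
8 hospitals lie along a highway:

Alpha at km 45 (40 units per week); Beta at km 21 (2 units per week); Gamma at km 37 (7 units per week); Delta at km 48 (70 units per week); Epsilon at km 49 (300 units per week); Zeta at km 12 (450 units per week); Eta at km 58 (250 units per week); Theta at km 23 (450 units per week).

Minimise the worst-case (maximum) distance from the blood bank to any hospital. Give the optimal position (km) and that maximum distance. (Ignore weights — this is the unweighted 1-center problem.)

location 35, max distance 23

The 1-center on a line is the midpoint of the two extreme points: leftmost at 12, rightmost at 58.
Optimal location = (12 + 58)/2 = 35; maximum distance = (58 − 12)/2 = 23.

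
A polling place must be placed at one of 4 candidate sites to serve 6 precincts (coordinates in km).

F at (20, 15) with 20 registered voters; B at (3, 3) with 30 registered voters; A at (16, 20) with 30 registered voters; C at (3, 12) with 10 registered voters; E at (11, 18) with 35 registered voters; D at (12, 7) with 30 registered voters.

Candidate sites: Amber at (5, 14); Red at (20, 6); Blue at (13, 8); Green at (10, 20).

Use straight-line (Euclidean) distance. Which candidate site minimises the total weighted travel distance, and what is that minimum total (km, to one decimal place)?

Total weighted distance at each candidate:
  Amber (5, 14): total = 1589.6
  Red (20, 6): total = 2081.8
  Blue (13, 8): total = 1411.5
  Green (10, 20): total = 1534.3
Minimum is at Blue with total 1411.5 km.

Blue, total 1411.5 km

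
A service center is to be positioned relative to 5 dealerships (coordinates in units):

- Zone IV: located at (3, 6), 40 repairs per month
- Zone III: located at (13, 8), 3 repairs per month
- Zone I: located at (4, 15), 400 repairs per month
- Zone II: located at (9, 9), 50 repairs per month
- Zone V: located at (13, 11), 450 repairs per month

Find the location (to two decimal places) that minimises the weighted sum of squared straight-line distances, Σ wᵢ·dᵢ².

The minimiser of Σwᵢ‖p−pᵢ‖² is the weighted centroid p* = (Σwᵢpᵢ)/(Σwᵢ).
Σwᵢ = 943.
Σwᵢxᵢ = 40·3 + 3·13 + 400·4 + 50·9 + 450·13 = 8059.
Σwᵢyᵢ = 40·6 + 3·8 + 400·15 + 50·9 + 450·11 = 11664.
x* = 8059/943 = 8.55, y* = 11664/943 = 12.37.

(8.55, 12.37)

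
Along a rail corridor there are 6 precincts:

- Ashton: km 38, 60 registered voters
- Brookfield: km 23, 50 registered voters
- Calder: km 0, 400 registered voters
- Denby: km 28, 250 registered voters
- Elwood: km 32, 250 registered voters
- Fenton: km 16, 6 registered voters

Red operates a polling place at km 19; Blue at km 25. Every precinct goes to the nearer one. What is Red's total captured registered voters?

The indifferent point is the midpoint (19+25)/2 = 22; precincts left of it (closer to Red at 19) go to Red, those right go to Blue.
  Calder at 0 (w=400) → Red
  Fenton at 16 (w=6) → Red
  Brookfield at 23 (w=50) → Blue
  Denby at 28 (w=250) → Blue
  Elwood at 32 (w=250) → Blue
  Ashton at 38 (w=60) → Blue
Red captures 406; Blue captures 610.

406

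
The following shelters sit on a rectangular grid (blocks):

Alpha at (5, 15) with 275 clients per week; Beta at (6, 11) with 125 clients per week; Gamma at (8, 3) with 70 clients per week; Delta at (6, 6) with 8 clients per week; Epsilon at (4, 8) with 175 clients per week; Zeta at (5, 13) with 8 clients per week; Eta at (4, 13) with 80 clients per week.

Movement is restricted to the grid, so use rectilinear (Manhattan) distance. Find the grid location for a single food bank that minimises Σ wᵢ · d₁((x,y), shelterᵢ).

(5, 11)

Manhattan distance separates: Σwᵢ(|x−xᵢ|+|y−yᵢ|) = Σwᵢ|x−xᵢ| + Σwᵢ|y−yᵢ|, so x and y are optimised independently as 1-D weighted medians.
Total weight W = 741; half = 370.5.
x-coordinate, sorted with cumulative weight:
  x=4 (Epsilon, w=175) cum 175
  x=4 (Eta, w=80) cum 255
  x=5 (Alpha, w=275) cum 530  ← median
  x=5 (Zeta, w=8) cum 538
  x=6 (Beta, w=125) cum 663
  x=6 (Delta, w=8) cum 671
  x=8 (Gamma, w=70) cum 741
⇒ x* = 5
y-coordinate, sorted with cumulative weight:
  y=3 (Gamma, w=70) cum 70
  y=6 (Delta, w=8) cum 78
  y=8 (Epsilon, w=175) cum 253
  y=11 (Beta, w=125) cum 378  ← median
  y=13 (Zeta, w=8) cum 386
  y=13 (Eta, w=80) cum 466
  y=15 (Alpha, w=275) cum 741
⇒ y* = 11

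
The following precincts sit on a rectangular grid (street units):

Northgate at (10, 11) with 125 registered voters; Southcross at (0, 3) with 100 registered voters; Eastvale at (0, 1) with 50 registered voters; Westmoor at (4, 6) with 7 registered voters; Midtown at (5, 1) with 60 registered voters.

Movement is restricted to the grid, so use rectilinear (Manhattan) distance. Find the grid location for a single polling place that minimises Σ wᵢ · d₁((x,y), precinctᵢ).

Manhattan distance separates: Σwᵢ(|x−xᵢ|+|y−yᵢ|) = Σwᵢ|x−xᵢ| + Σwᵢ|y−yᵢ|, so x and y are optimised independently as 1-D weighted medians.
Total weight W = 342; half = 171.
x-coordinate, sorted with cumulative weight:
  x=0 (Southcross, w=100) cum 100
  x=0 (Eastvale, w=50) cum 150
  x=4 (Westmoor, w=7) cum 157
  x=5 (Midtown, w=60) cum 217  ← median
  x=10 (Northgate, w=125) cum 342
⇒ x* = 5
y-coordinate, sorted with cumulative weight:
  y=1 (Eastvale, w=50) cum 50
  y=1 (Midtown, w=60) cum 110
  y=3 (Southcross, w=100) cum 210  ← median
  y=6 (Westmoor, w=7) cum 217
  y=11 (Northgate, w=125) cum 342
⇒ y* = 3

(5, 3)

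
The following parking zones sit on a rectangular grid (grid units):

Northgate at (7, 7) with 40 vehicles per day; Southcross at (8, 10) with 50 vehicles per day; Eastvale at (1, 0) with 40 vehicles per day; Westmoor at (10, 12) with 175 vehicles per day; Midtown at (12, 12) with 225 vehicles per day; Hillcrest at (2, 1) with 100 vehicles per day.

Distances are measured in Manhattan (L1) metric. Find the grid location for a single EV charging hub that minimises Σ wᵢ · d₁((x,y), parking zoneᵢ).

(10, 12)

Manhattan distance separates: Σwᵢ(|x−xᵢ|+|y−yᵢ|) = Σwᵢ|x−xᵢ| + Σwᵢ|y−yᵢ|, so x and y are optimised independently as 1-D weighted medians.
Total weight W = 630; half = 315.
x-coordinate, sorted with cumulative weight:
  x=1 (Eastvale, w=40) cum 40
  x=2 (Hillcrest, w=100) cum 140
  x=7 (Northgate, w=40) cum 180
  x=8 (Southcross, w=50) cum 230
  x=10 (Westmoor, w=175) cum 405  ← median
  x=12 (Midtown, w=225) cum 630
⇒ x* = 10
y-coordinate, sorted with cumulative weight:
  y=0 (Eastvale, w=40) cum 40
  y=1 (Hillcrest, w=100) cum 140
  y=7 (Northgate, w=40) cum 180
  y=10 (Southcross, w=50) cum 230
  y=12 (Westmoor, w=175) cum 405  ← median
  y=12 (Midtown, w=225) cum 630
⇒ y* = 12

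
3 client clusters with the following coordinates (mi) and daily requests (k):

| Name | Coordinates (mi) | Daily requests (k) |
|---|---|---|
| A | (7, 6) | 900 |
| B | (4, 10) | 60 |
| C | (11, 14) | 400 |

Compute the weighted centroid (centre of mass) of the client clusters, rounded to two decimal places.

The minimiser of Σwᵢ‖p−pᵢ‖² is the weighted centroid p* = (Σwᵢpᵢ)/(Σwᵢ).
Σwᵢ = 1360.
Σwᵢxᵢ = 900·7 + 60·4 + 400·11 = 10940.
Σwᵢyᵢ = 900·6 + 60·10 + 400·14 = 11600.
x* = 10940/1360 = 8.04, y* = 11600/1360 = 8.53.

(8.04, 8.53)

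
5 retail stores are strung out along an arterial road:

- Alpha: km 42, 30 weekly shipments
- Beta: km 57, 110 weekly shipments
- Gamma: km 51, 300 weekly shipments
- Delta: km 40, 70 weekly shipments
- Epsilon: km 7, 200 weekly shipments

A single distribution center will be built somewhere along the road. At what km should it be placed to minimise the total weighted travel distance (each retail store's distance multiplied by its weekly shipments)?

x = 51

For a sum of weighted absolute distances on a line, the optimum is the weighted median (not the mean). Total weight W = 710; half-weight = 355.
Sort by position and accumulate weight:
  km 7 (Epsilon, w=200) → cum 200
  km 40 (Delta, w=70) → cum 270
  km 42 (Alpha, w=30) → cum 300
  km 51 (Gamma, w=300) → cum 600  ≥ 355 → median here
  km 57 (Beta, w=110) → cum 710
Optimal location: km 51.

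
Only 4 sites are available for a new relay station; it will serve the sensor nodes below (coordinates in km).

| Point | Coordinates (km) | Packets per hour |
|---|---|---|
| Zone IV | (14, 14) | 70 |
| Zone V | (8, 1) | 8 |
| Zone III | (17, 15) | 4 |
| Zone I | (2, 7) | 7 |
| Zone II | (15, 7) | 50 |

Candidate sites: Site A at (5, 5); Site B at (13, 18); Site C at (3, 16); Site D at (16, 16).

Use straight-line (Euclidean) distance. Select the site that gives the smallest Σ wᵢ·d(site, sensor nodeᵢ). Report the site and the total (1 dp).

Site D, total 908.9 km

Total weighted distance at each candidate:
  Site A (5, 5): total = 1528.6
  Site B (13, 18): total = 1118.3
  Site C (3, 16): total = 1778.6
  Site D (16, 16): total = 908.9
Minimum is at Site D with total 908.9 km.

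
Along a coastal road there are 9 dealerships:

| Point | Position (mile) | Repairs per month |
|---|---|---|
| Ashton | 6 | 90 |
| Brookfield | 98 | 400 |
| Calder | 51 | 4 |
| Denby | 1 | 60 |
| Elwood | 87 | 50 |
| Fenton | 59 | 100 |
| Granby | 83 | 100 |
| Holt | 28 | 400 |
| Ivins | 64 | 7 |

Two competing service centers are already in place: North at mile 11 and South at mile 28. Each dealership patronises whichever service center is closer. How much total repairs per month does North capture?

The indifferent point is the midpoint (11+28)/2 = 19.5; dealerships left of it (closer to North at 11) go to North, those right go to South.
  Denby at 1 (w=60) → North
  Ashton at 6 (w=90) → North
  Holt at 28 (w=400) → South
  Calder at 51 (w=4) → South
  Fenton at 59 (w=100) → South
  Ivins at 64 (w=7) → South
  Granby at 83 (w=100) → South
  Elwood at 87 (w=50) → South
  Brookfield at 98 (w=400) → South
North captures 150; South captures 1061.

150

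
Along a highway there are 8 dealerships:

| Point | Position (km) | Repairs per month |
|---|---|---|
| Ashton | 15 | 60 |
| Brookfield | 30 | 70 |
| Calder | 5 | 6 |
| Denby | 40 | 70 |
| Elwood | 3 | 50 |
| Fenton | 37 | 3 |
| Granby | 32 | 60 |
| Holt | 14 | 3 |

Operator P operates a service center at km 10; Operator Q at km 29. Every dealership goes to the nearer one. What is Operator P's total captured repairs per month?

The indifferent point is the midpoint (10+29)/2 = 19.5; dealerships left of it (closer to Operator P at 10) go to Operator P, those right go to Operator Q.
  Elwood at 3 (w=50) → Operator P
  Calder at 5 (w=6) → Operator P
  Holt at 14 (w=3) → Operator P
  Ashton at 15 (w=60) → Operator P
  Brookfield at 30 (w=70) → Operator Q
  Granby at 32 (w=60) → Operator Q
  Fenton at 37 (w=3) → Operator Q
  Denby at 40 (w=70) → Operator Q
Operator P captures 119; Operator Q captures 203.

119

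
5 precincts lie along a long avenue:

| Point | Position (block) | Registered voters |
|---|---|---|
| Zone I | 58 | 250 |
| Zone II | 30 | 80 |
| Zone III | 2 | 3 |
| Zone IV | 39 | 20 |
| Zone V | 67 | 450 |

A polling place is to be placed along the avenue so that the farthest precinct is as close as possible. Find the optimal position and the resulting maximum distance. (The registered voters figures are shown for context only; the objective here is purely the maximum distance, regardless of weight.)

location 34.5, max distance 32.5

The 1-center on a line is the midpoint of the two extreme points: leftmost at 2, rightmost at 67.
Optimal location = (2 + 67)/2 = 34.5; maximum distance = (67 − 2)/2 = 32.5.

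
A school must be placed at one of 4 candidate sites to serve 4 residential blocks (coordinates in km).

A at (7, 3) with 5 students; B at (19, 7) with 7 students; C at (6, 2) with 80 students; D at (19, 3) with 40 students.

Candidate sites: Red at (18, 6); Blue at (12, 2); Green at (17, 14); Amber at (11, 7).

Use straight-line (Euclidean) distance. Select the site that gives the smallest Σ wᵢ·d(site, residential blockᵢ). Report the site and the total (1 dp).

Total weighted distance at each candidate:
  Red (18, 6): total = 1205.3
  Blue (12, 2): total = 848.6
  Green (17, 14): total = 1874.8
  Amber (11, 7): total = 1007.7
Minimum is at Blue with total 848.6 km.

Blue, total 848.6 km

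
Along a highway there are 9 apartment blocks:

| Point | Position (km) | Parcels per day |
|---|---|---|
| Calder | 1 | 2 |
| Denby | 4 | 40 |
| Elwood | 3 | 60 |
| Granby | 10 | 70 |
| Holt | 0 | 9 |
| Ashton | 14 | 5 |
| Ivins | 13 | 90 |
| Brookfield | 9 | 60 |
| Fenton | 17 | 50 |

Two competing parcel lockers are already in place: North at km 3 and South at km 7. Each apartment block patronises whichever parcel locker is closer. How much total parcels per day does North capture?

The indifferent point is the midpoint (3+7)/2 = 5; apartment blocks left of it (closer to North at 3) go to North, those right go to South.
  Holt at 0 (w=9) → North
  Calder at 1 (w=2) → North
  Elwood at 3 (w=60) → North
  Denby at 4 (w=40) → North
  Brookfield at 9 (w=60) → South
  Granby at 10 (w=70) → South
  Ivins at 13 (w=90) → South
  Ashton at 14 (w=5) → South
  Fenton at 17 (w=50) → South
North captures 111; South captures 275.

111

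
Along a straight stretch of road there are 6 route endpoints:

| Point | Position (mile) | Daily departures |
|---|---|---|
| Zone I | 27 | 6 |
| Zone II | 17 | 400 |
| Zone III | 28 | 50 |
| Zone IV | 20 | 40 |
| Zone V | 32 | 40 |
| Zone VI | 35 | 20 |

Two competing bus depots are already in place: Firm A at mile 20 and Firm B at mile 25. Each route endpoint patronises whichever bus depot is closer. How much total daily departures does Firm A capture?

The indifferent point is the midpoint (20+25)/2 = 22.5; route endpoints left of it (closer to Firm A at 20) go to Firm A, those right go to Firm B.
  Zone II at 17 (w=400) → Firm A
  Zone IV at 20 (w=40) → Firm A
  Zone I at 27 (w=6) → Firm B
  Zone III at 28 (w=50) → Firm B
  Zone V at 32 (w=40) → Firm B
  Zone VI at 35 (w=20) → Firm B
Firm A captures 440; Firm B captures 116.

440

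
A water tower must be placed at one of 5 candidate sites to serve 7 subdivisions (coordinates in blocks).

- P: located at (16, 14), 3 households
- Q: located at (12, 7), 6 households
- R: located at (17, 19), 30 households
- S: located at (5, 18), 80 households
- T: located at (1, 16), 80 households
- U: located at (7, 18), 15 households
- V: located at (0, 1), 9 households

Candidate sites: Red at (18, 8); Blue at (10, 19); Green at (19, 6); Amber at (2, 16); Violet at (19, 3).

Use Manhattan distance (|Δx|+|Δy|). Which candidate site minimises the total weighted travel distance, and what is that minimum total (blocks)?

Total weighted distance at each candidate:
  Red (18, 8): total = 4806
  Blue (10, 19): total = 2079
  Green (19, 6): total = 5427
  Amber (2, 16): total = 1440
  Violet (19, 3): total = 6042
Minimum is at Amber with total 1440 blocks.

Amber, total 1440 blocks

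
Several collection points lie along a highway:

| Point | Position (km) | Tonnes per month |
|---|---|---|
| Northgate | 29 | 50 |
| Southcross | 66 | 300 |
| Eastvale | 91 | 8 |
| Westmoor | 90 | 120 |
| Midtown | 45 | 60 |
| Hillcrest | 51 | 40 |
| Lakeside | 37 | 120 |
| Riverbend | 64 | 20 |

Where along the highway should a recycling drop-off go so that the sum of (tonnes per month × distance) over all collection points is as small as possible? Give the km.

x = 66

For a sum of weighted absolute distances on a line, the optimum is the weighted median (not the mean). Total weight W = 718; half-weight = 359.
Sort by position and accumulate weight:
  km 29 (Northgate, w=50) → cum 50
  km 37 (Lakeside, w=120) → cum 170
  km 45 (Midtown, w=60) → cum 230
  km 51 (Hillcrest, w=40) → cum 270
  km 64 (Riverbend, w=20) → cum 290
  km 66 (Southcross, w=300) → cum 590  ≥ 359 → median here
  km 90 (Westmoor, w=120) → cum 710
  km 91 (Eastvale, w=8) → cum 718
Optimal location: km 66.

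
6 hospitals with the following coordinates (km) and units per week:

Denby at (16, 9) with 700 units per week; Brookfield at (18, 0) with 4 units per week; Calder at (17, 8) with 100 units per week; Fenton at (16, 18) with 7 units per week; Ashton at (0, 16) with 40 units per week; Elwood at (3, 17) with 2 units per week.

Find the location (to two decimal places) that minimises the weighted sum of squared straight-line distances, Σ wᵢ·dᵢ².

(15.35, 9.26)

The minimiser of Σwᵢ‖p−pᵢ‖² is the weighted centroid p* = (Σwᵢpᵢ)/(Σwᵢ).
Σwᵢ = 853.
Σwᵢxᵢ = 700·16 + 4·18 + 100·17 + 7·16 + 40·0 + 2·3 = 13090.
Σwᵢyᵢ = 700·9 + 4·0 + 100·8 + 7·18 + 40·16 + 2·17 = 7900.
x* = 13090/853 = 15.35, y* = 7900/853 = 9.26.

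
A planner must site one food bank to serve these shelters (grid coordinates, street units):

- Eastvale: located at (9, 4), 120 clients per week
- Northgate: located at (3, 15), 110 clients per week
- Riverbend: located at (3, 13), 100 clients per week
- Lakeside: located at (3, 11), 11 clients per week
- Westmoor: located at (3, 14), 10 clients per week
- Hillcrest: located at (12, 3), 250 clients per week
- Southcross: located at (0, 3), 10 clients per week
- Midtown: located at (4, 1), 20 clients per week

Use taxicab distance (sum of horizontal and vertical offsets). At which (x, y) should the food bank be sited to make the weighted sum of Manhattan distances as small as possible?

(9, 4)

Manhattan distance separates: Σwᵢ(|x−xᵢ|+|y−yᵢ|) = Σwᵢ|x−xᵢ| + Σwᵢ|y−yᵢ|, so x and y are optimised independently as 1-D weighted medians.
Total weight W = 631; half = 315.5.
x-coordinate, sorted with cumulative weight:
  x=0 (Southcross, w=10) cum 10
  x=3 (Northgate, w=110) cum 120
  x=3 (Riverbend, w=100) cum 220
  x=3 (Lakeside, w=11) cum 231
  x=3 (Westmoor, w=10) cum 241
  x=4 (Midtown, w=20) cum 261
  x=9 (Eastvale, w=120) cum 381  ← median
  x=12 (Hillcrest, w=250) cum 631
⇒ x* = 9
y-coordinate, sorted with cumulative weight:
  y=1 (Midtown, w=20) cum 20
  y=3 (Hillcrest, w=250) cum 270
  y=3 (Southcross, w=10) cum 280
  y=4 (Eastvale, w=120) cum 400  ← median
  y=11 (Lakeside, w=11) cum 411
  y=13 (Riverbend, w=100) cum 511
  y=14 (Westmoor, w=10) cum 521
  y=15 (Northgate, w=110) cum 631
⇒ y* = 4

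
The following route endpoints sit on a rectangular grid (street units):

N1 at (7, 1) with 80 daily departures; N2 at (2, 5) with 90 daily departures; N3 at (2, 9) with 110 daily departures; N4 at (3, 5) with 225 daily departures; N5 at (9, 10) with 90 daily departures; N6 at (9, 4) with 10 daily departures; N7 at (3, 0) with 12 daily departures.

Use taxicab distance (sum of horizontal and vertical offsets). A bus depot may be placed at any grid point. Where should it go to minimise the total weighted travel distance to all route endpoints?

(3, 5)

Manhattan distance separates: Σwᵢ(|x−xᵢ|+|y−yᵢ|) = Σwᵢ|x−xᵢ| + Σwᵢ|y−yᵢ|, so x and y are optimised independently as 1-D weighted medians.
Total weight W = 617; half = 308.5.
x-coordinate, sorted with cumulative weight:
  x=2 (N2, w=90) cum 90
  x=2 (N3, w=110) cum 200
  x=3 (N4, w=225) cum 425  ← median
  x=3 (N7, w=12) cum 437
  x=7 (N1, w=80) cum 517
  x=9 (N5, w=90) cum 607
  x=9 (N6, w=10) cum 617
⇒ x* = 3
y-coordinate, sorted with cumulative weight:
  y=0 (N7, w=12) cum 12
  y=1 (N1, w=80) cum 92
  y=4 (N6, w=10) cum 102
  y=5 (N2, w=90) cum 192
  y=5 (N4, w=225) cum 417  ← median
  y=9 (N3, w=110) cum 527
  y=10 (N5, w=90) cum 617
⇒ y* = 5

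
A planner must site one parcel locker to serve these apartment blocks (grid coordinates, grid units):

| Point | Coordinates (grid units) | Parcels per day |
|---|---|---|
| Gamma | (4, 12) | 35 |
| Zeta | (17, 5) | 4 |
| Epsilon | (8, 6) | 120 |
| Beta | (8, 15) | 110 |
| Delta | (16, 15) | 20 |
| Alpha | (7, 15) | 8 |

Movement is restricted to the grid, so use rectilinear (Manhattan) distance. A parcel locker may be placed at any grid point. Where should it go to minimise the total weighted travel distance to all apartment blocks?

Manhattan distance separates: Σwᵢ(|x−xᵢ|+|y−yᵢ|) = Σwᵢ|x−xᵢ| + Σwᵢ|y−yᵢ|, so x and y are optimised independently as 1-D weighted medians.
Total weight W = 297; half = 148.5.
x-coordinate, sorted with cumulative weight:
  x=4 (Gamma, w=35) cum 35
  x=7 (Alpha, w=8) cum 43
  x=8 (Epsilon, w=120) cum 163  ← median
  x=8 (Beta, w=110) cum 273
  x=16 (Delta, w=20) cum 293
  x=17 (Zeta, w=4) cum 297
⇒ x* = 8
y-coordinate, sorted with cumulative weight:
  y=5 (Zeta, w=4) cum 4
  y=6 (Epsilon, w=120) cum 124
  y=12 (Gamma, w=35) cum 159  ← median
  y=15 (Beta, w=110) cum 269
  y=15 (Delta, w=20) cum 289
  y=15 (Alpha, w=8) cum 297
⇒ y* = 12

(8, 12)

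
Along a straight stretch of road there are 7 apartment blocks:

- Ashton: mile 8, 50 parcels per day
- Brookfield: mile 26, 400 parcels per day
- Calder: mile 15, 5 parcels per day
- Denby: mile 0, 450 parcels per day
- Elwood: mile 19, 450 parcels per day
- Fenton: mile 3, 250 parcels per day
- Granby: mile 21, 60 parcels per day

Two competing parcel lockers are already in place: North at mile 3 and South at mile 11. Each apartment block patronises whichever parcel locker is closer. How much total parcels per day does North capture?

The indifferent point is the midpoint (3+11)/2 = 7; apartment blocks left of it (closer to North at 3) go to North, those right go to South.
  Denby at 0 (w=450) → North
  Fenton at 3 (w=250) → North
  Ashton at 8 (w=50) → South
  Calder at 15 (w=5) → South
  Elwood at 19 (w=450) → South
  Granby at 21 (w=60) → South
  Brookfield at 26 (w=400) → South
North captures 700; South captures 965.

700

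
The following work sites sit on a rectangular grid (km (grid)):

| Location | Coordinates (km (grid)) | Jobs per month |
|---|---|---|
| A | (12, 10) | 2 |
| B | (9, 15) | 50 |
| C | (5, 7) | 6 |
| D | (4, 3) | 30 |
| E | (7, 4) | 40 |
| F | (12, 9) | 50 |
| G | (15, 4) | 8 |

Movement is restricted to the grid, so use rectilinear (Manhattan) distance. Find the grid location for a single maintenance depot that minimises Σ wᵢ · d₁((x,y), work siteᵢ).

Manhattan distance separates: Σwᵢ(|x−xᵢ|+|y−yᵢ|) = Σwᵢ|x−xᵢ| + Σwᵢ|y−yᵢ|, so x and y are optimised independently as 1-D weighted medians.
Total weight W = 186; half = 93.
x-coordinate, sorted with cumulative weight:
  x=4 (D, w=30) cum 30
  x=5 (C, w=6) cum 36
  x=7 (E, w=40) cum 76
  x=9 (B, w=50) cum 126  ← median
  x=12 (A, w=2) cum 128
  x=12 (F, w=50) cum 178
  x=15 (G, w=8) cum 186
⇒ x* = 9
y-coordinate, sorted with cumulative weight:
  y=3 (D, w=30) cum 30
  y=4 (E, w=40) cum 70
  y=4 (G, w=8) cum 78
  y=7 (C, w=6) cum 84
  y=9 (F, w=50) cum 134  ← median
  y=10 (A, w=2) cum 136
  y=15 (B, w=50) cum 186
⇒ y* = 9

(9, 9)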